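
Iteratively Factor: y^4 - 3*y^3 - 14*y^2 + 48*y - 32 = (y - 1)*(y^3 - 2*y^2 - 16*y + 32) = (y - 1)*(y + 4)*(y^2 - 6*y + 8) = (y - 4)*(y - 1)*(y + 4)*(y - 2)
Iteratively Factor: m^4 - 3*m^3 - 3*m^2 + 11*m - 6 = (m - 1)*(m^3 - 2*m^2 - 5*m + 6) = (m - 1)*(m + 2)*(m^2 - 4*m + 3) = (m - 1)^2*(m + 2)*(m - 3)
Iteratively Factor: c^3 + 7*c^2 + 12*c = (c + 4)*(c^2 + 3*c) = c*(c + 4)*(c + 3)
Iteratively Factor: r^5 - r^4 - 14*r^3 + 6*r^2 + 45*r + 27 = (r + 1)*(r^4 - 2*r^3 - 12*r^2 + 18*r + 27) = (r + 1)^2*(r^3 - 3*r^2 - 9*r + 27) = (r + 1)^2*(r + 3)*(r^2 - 6*r + 9) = (r - 3)*(r + 1)^2*(r + 3)*(r - 3)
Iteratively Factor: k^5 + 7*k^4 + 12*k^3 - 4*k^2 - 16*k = (k - 1)*(k^4 + 8*k^3 + 20*k^2 + 16*k) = (k - 1)*(k + 2)*(k^3 + 6*k^2 + 8*k) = k*(k - 1)*(k + 2)*(k^2 + 6*k + 8) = k*(k - 1)*(k + 2)*(k + 4)*(k + 2)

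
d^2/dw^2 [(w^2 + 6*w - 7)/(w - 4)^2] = 2*(14*w + 43)/(w^4 - 16*w^3 + 96*w^2 - 256*w + 256)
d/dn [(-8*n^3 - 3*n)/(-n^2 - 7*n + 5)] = (8*n^4 + 112*n^3 - 123*n^2 - 15)/(n^4 + 14*n^3 + 39*n^2 - 70*n + 25)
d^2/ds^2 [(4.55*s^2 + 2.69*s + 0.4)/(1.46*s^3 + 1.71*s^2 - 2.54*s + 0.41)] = (19.39756*s^6 + 34.404024*s^5 + 151.766124*s^4 + 53.05521*s^3 - 40.345158*s^2 - 23.176554*s + 11.732842)/(3.112136*s^9 + 10.935108*s^8 - 3.435234*s^7 - 30.426105*s^6 + 12.118002*s^5 + 27.570687*s^4 - 26.33555*s^3 + 8.797821*s^2 - 1.280922*s + 0.068921)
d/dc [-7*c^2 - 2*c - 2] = -14*c - 2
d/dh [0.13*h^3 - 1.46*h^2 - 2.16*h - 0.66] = 0.39*h^2 - 2.92*h - 2.16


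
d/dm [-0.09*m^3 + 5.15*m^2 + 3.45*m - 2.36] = -0.27*m^2 + 10.3*m + 3.45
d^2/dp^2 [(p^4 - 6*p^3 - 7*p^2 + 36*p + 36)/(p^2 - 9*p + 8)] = 2*(p^6 - 27*p^5 + 267*p^4 - 1041*p^3 + 1956*p^2 - 2988*p + 4772)/(p^6 - 27*p^5 + 267*p^4 - 1161*p^3 + 2136*p^2 - 1728*p + 512)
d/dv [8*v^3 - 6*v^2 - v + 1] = 24*v^2 - 12*v - 1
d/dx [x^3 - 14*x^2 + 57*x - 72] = 3*x^2 - 28*x + 57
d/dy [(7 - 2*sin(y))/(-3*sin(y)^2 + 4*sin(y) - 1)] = 2*(-3*sin(y)^2 + 21*sin(y) - 13)*cos(y)/((sin(y) - 1)^2*(3*sin(y) - 1)^2)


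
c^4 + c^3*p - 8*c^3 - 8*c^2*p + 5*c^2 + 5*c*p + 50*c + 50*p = (c - 5)^2*(c + 2)*(c + p)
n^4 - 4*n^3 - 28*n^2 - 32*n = n*(n - 8)*(n + 2)^2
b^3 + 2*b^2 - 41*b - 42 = (b - 6)*(b + 1)*(b + 7)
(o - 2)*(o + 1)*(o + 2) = o^3 + o^2 - 4*o - 4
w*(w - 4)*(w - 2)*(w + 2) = w^4 - 4*w^3 - 4*w^2 + 16*w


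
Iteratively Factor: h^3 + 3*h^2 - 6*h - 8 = (h + 4)*(h^2 - h - 2) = (h - 2)*(h + 4)*(h + 1)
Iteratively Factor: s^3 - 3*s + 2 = (s - 1)*(s^2 + s - 2) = (s - 1)^2*(s + 2)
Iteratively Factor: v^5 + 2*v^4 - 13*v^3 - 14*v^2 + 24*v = (v - 1)*(v^4 + 3*v^3 - 10*v^2 - 24*v) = (v - 3)*(v - 1)*(v^3 + 6*v^2 + 8*v) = (v - 3)*(v - 1)*(v + 4)*(v^2 + 2*v) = v*(v - 3)*(v - 1)*(v + 4)*(v + 2)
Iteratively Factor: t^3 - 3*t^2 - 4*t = (t + 1)*(t^2 - 4*t) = t*(t + 1)*(t - 4)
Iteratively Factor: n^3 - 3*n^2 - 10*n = (n + 2)*(n^2 - 5*n) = n*(n + 2)*(n - 5)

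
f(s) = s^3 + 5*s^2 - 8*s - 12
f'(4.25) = 88.69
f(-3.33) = 33.16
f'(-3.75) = -3.31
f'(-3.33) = -8.03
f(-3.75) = 35.58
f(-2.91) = 28.98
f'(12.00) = 544.00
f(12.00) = 2340.00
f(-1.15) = 2.29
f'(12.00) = 544.00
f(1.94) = -1.40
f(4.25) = 121.08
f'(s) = 3*s^2 + 10*s - 8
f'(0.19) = -5.99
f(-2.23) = 19.61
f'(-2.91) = -11.70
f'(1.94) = 22.69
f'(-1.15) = -15.53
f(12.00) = 2340.00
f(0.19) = -13.33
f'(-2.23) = -15.38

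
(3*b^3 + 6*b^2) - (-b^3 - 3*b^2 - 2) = 4*b^3 + 9*b^2 + 2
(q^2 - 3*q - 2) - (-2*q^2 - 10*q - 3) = 3*q^2 + 7*q + 1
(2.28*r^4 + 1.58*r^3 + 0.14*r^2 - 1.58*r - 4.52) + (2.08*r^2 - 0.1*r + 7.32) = 2.28*r^4 + 1.58*r^3 + 2.22*r^2 - 1.68*r + 2.8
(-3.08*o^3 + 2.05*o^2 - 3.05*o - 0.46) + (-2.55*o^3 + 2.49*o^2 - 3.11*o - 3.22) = -5.63*o^3 + 4.54*o^2 - 6.16*o - 3.68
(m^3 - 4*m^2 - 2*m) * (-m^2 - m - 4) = -m^5 + 3*m^4 + 2*m^3 + 18*m^2 + 8*m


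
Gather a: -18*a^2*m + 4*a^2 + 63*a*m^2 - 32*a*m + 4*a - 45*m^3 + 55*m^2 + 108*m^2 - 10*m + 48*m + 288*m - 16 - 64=a^2*(4 - 18*m) + a*(63*m^2 - 32*m + 4) - 45*m^3 + 163*m^2 + 326*m - 80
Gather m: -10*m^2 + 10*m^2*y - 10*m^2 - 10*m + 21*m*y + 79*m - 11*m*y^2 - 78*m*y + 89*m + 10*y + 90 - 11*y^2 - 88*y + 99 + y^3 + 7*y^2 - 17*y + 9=m^2*(10*y - 20) + m*(-11*y^2 - 57*y + 158) + y^3 - 4*y^2 - 95*y + 198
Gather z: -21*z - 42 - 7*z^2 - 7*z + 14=-7*z^2 - 28*z - 28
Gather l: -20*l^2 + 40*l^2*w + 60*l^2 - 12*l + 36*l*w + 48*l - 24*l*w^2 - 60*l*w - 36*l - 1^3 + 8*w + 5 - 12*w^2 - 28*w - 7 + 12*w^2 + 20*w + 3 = l^2*(40*w + 40) + l*(-24*w^2 - 24*w)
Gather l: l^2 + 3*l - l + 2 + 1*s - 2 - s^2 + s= l^2 + 2*l - s^2 + 2*s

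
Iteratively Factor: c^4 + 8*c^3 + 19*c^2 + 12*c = (c + 1)*(c^3 + 7*c^2 + 12*c) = (c + 1)*(c + 3)*(c^2 + 4*c) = c*(c + 1)*(c + 3)*(c + 4)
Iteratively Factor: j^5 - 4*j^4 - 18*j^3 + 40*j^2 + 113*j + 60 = (j + 1)*(j^4 - 5*j^3 - 13*j^2 + 53*j + 60) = (j - 5)*(j + 1)*(j^3 - 13*j - 12) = (j - 5)*(j + 1)^2*(j^2 - j - 12) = (j - 5)*(j - 4)*(j + 1)^2*(j + 3)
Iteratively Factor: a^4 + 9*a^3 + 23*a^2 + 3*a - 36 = (a + 3)*(a^3 + 6*a^2 + 5*a - 12) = (a + 3)^2*(a^2 + 3*a - 4) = (a + 3)^2*(a + 4)*(a - 1)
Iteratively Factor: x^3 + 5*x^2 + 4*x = (x + 1)*(x^2 + 4*x) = x*(x + 1)*(x + 4)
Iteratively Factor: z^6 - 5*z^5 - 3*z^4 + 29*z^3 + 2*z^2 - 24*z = (z + 1)*(z^5 - 6*z^4 + 3*z^3 + 26*z^2 - 24*z) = (z + 1)*(z + 2)*(z^4 - 8*z^3 + 19*z^2 - 12*z) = (z - 1)*(z + 1)*(z + 2)*(z^3 - 7*z^2 + 12*z) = (z - 4)*(z - 1)*(z + 1)*(z + 2)*(z^2 - 3*z) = z*(z - 4)*(z - 1)*(z + 1)*(z + 2)*(z - 3)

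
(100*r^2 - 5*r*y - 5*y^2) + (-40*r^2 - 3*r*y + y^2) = 60*r^2 - 8*r*y - 4*y^2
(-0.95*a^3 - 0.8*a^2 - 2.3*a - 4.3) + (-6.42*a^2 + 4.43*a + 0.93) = -0.95*a^3 - 7.22*a^2 + 2.13*a - 3.37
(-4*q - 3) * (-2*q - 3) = 8*q^2 + 18*q + 9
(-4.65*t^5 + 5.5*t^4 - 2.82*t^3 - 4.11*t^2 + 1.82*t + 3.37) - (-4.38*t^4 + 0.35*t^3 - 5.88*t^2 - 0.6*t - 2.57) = -4.65*t^5 + 9.88*t^4 - 3.17*t^3 + 1.77*t^2 + 2.42*t + 5.94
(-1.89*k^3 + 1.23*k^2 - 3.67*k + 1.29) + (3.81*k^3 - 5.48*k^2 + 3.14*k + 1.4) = 1.92*k^3 - 4.25*k^2 - 0.53*k + 2.69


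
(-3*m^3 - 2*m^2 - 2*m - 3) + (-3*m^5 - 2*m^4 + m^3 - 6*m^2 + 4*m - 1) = -3*m^5 - 2*m^4 - 2*m^3 - 8*m^2 + 2*m - 4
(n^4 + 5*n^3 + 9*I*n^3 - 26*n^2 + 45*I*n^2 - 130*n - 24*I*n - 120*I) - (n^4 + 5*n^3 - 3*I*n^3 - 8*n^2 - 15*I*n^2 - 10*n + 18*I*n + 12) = 12*I*n^3 - 18*n^2 + 60*I*n^2 - 120*n - 42*I*n - 12 - 120*I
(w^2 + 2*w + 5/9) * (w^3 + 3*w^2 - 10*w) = w^5 + 5*w^4 - 31*w^3/9 - 55*w^2/3 - 50*w/9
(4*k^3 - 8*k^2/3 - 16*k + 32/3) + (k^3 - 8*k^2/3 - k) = 5*k^3 - 16*k^2/3 - 17*k + 32/3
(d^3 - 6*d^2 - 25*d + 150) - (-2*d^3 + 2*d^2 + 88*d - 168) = 3*d^3 - 8*d^2 - 113*d + 318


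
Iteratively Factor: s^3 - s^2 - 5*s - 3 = (s + 1)*(s^2 - 2*s - 3) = (s + 1)^2*(s - 3)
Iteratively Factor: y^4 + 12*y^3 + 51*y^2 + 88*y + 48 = (y + 4)*(y^3 + 8*y^2 + 19*y + 12) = (y + 3)*(y + 4)*(y^2 + 5*y + 4) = (y + 3)*(y + 4)^2*(y + 1)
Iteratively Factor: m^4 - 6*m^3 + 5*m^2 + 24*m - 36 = (m - 2)*(m^3 - 4*m^2 - 3*m + 18) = (m - 2)*(m + 2)*(m^2 - 6*m + 9) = (m - 3)*(m - 2)*(m + 2)*(m - 3)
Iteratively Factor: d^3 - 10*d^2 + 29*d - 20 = (d - 1)*(d^2 - 9*d + 20) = (d - 5)*(d - 1)*(d - 4)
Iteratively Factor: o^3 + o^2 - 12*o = (o)*(o^2 + o - 12) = o*(o + 4)*(o - 3)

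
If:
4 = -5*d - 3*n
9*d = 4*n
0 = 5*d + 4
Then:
No Solution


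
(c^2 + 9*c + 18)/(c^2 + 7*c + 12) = (c + 6)/(c + 4)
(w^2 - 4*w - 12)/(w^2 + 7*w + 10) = (w - 6)/(w + 5)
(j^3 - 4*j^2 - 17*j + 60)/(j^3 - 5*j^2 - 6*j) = (-j^3 + 4*j^2 + 17*j - 60)/(j*(-j^2 + 5*j + 6))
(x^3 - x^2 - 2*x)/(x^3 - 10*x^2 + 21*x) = (x^2 - x - 2)/(x^2 - 10*x + 21)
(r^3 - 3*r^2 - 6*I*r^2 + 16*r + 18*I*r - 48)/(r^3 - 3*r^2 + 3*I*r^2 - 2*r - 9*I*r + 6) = (r - 8*I)/(r + I)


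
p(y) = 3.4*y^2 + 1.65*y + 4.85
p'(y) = 6.8*y + 1.65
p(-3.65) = 44.12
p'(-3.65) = -23.17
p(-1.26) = 8.17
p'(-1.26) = -6.92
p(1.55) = 15.58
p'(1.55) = 12.19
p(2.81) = 36.33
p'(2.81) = 20.76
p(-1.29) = 8.38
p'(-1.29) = -7.12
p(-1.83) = 13.22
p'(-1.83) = -10.79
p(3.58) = 54.33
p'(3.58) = 25.99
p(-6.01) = 117.74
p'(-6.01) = -39.22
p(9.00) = 295.10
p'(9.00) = 62.85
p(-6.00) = 117.35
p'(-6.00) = -39.15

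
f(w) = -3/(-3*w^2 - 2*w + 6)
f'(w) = -3*(6*w + 2)/(-3*w^2 - 2*w + 6)^2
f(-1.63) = -2.33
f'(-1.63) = 14.04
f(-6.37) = 0.03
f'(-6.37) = 0.01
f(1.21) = 3.69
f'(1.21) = -42.10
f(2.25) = 0.22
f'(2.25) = -0.25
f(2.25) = 0.22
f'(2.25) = -0.25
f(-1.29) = -0.84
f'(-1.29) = 1.34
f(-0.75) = -0.52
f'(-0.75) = 0.22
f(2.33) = 0.20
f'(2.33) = -0.21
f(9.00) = 0.01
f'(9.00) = 0.00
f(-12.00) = 0.01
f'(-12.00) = 0.00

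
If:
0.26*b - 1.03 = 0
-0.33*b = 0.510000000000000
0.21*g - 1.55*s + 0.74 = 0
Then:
No Solution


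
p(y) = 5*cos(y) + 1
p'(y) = -5*sin(y)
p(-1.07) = 3.40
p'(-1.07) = 4.39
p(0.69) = 4.86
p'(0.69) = -3.18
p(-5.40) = 4.17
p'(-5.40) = -3.86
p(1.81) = -0.18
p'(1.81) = -4.86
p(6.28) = 6.00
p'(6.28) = 0.02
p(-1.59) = 0.90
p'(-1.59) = 5.00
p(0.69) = 4.86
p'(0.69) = -3.18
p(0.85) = 4.30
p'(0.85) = -3.76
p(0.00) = 6.00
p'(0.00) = 0.00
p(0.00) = 6.00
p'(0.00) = 0.00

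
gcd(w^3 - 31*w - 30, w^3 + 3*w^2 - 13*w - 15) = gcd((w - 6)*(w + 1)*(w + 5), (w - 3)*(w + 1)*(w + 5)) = w^2 + 6*w + 5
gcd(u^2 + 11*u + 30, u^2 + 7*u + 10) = u + 5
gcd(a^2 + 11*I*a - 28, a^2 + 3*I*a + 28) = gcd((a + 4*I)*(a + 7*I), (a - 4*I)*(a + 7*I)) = a + 7*I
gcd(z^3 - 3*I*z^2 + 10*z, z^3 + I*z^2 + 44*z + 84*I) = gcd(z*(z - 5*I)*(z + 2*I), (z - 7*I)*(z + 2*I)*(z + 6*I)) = z + 2*I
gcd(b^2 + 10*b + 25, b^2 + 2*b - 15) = b + 5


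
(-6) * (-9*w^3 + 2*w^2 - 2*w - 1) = 54*w^3 - 12*w^2 + 12*w + 6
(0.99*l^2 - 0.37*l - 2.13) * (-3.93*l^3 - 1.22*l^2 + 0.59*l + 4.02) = -3.8907*l^5 + 0.2463*l^4 + 9.4064*l^3 + 6.3601*l^2 - 2.7441*l - 8.5626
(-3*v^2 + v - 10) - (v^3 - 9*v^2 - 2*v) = -v^3 + 6*v^2 + 3*v - 10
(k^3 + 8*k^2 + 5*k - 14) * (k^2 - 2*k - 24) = k^5 + 6*k^4 - 35*k^3 - 216*k^2 - 92*k + 336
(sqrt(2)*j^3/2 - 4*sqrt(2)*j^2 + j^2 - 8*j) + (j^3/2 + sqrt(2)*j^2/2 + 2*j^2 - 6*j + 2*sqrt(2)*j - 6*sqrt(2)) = j^3/2 + sqrt(2)*j^3/2 - 7*sqrt(2)*j^2/2 + 3*j^2 - 14*j + 2*sqrt(2)*j - 6*sqrt(2)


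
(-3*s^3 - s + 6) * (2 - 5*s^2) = 15*s^5 - s^3 - 30*s^2 - 2*s + 12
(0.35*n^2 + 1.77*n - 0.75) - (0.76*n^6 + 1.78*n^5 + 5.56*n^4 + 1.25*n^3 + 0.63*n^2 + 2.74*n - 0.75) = -0.76*n^6 - 1.78*n^5 - 5.56*n^4 - 1.25*n^3 - 0.28*n^2 - 0.97*n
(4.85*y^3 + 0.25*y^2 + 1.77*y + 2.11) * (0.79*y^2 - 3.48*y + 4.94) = 3.8315*y^5 - 16.6805*y^4 + 24.4873*y^3 - 3.2577*y^2 + 1.401*y + 10.4234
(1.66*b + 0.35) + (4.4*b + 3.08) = 6.06*b + 3.43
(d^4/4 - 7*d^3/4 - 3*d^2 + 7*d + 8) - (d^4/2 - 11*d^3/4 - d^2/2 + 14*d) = -d^4/4 + d^3 - 5*d^2/2 - 7*d + 8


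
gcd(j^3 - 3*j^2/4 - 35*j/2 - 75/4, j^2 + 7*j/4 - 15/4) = j + 3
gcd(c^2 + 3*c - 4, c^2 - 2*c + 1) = c - 1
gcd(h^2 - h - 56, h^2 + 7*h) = h + 7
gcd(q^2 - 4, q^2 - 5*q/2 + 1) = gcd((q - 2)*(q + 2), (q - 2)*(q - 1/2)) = q - 2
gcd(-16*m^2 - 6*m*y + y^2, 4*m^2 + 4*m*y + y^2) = 2*m + y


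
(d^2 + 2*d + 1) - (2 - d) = d^2 + 3*d - 1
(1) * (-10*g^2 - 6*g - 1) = -10*g^2 - 6*g - 1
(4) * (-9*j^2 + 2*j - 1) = -36*j^2 + 8*j - 4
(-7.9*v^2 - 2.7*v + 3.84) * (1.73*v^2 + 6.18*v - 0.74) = -13.667*v^4 - 53.493*v^3 - 4.1968*v^2 + 25.7292*v - 2.8416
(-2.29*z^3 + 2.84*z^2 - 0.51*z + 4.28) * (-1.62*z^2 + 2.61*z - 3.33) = 3.7098*z^5 - 10.5777*z^4 + 15.8643*z^3 - 17.7219*z^2 + 12.8691*z - 14.2524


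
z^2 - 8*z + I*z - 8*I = (z - 8)*(z + I)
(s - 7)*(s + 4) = s^2 - 3*s - 28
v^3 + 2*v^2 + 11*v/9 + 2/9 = (v + 1/3)*(v + 2/3)*(v + 1)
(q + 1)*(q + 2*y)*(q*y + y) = q^3*y + 2*q^2*y^2 + 2*q^2*y + 4*q*y^2 + q*y + 2*y^2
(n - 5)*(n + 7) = n^2 + 2*n - 35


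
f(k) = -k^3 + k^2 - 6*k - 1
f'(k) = -3*k^2 + 2*k - 6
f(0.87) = -6.12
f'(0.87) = -6.53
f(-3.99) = 102.38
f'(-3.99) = -61.74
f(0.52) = -3.99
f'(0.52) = -5.77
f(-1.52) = 13.94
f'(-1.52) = -15.97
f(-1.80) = 18.87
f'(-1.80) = -19.32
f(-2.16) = 26.70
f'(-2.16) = -24.32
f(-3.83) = 92.83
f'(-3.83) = -57.67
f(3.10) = -39.78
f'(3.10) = -28.63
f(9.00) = -703.00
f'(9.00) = -231.00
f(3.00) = -37.00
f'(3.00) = -27.00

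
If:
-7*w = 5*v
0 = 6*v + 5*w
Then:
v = 0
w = 0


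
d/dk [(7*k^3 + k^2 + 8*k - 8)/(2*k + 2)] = (7*k^3 + 11*k^2 + k + 8)/(k^2 + 2*k + 1)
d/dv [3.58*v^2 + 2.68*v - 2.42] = 7.16*v + 2.68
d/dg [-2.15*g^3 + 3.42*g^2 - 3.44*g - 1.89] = -6.45*g^2 + 6.84*g - 3.44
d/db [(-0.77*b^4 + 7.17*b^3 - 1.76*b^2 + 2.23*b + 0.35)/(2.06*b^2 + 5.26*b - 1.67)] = (-3.1724*b^5 + 2.61959999999999*b^4 + 80.572*b^3 - 49.7731*b^2 + 4.4364*b - 5.5651)/(4.2436*b^4 + 21.6712*b^3 + 20.7872*b^2 - 17.5684*b + 2.7889)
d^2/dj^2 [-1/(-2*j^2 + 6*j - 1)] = 4*(-2*j^2 + 6*j + 2*(2*j - 3)^2 - 1)/(2*j^2 - 6*j + 1)^3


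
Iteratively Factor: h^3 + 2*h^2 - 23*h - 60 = (h - 5)*(h^2 + 7*h + 12) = (h - 5)*(h + 3)*(h + 4)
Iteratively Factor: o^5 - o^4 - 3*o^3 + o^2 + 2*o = (o - 2)*(o^4 + o^3 - o^2 - o) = (o - 2)*(o + 1)*(o^3 - o) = o*(o - 2)*(o + 1)*(o^2 - 1) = o*(o - 2)*(o + 1)^2*(o - 1)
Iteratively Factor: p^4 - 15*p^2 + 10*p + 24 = (p - 3)*(p^3 + 3*p^2 - 6*p - 8) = (p - 3)*(p + 1)*(p^2 + 2*p - 8) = (p - 3)*(p - 2)*(p + 1)*(p + 4)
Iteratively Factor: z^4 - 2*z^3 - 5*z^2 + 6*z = (z + 2)*(z^3 - 4*z^2 + 3*z) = (z - 1)*(z + 2)*(z^2 - 3*z) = (z - 3)*(z - 1)*(z + 2)*(z)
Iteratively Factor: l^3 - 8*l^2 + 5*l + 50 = (l - 5)*(l^2 - 3*l - 10) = (l - 5)^2*(l + 2)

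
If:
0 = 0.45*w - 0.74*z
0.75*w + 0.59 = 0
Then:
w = -0.79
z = -0.48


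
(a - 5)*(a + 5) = a^2 - 25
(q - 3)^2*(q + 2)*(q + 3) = q^4 - q^3 - 15*q^2 + 9*q + 54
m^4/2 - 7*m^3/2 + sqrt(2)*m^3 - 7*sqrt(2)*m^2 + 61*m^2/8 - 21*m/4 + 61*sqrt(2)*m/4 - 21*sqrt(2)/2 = (m/2 + sqrt(2))*(m - 7/2)*(m - 2)*(m - 3/2)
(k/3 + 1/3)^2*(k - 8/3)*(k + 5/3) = k^4/9 + k^3/9 - 49*k^2/81 - 89*k/81 - 40/81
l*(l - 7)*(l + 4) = l^3 - 3*l^2 - 28*l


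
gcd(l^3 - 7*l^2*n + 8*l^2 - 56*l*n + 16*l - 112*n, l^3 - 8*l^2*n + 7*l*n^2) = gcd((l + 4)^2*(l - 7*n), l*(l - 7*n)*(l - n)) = l - 7*n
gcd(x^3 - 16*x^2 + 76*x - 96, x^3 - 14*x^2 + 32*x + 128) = x - 8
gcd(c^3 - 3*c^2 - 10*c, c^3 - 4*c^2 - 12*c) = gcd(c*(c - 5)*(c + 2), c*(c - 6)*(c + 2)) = c^2 + 2*c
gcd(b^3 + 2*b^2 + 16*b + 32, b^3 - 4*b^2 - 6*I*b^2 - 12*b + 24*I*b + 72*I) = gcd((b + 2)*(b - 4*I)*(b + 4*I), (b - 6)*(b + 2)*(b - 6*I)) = b + 2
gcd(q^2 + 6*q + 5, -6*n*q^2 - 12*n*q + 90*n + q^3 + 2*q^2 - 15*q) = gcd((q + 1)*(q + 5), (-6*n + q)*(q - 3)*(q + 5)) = q + 5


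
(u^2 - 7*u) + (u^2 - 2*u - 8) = 2*u^2 - 9*u - 8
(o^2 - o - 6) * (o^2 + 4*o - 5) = o^4 + 3*o^3 - 15*o^2 - 19*o + 30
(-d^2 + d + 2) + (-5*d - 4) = -d^2 - 4*d - 2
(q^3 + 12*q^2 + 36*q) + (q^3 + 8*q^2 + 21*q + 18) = 2*q^3 + 20*q^2 + 57*q + 18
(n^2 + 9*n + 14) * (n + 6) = n^3 + 15*n^2 + 68*n + 84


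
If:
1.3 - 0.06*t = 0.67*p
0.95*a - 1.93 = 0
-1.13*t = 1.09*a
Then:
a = 2.03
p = 2.12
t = -1.96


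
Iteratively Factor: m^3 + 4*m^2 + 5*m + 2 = (m + 1)*(m^2 + 3*m + 2) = (m + 1)*(m + 2)*(m + 1)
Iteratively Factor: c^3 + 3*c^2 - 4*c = (c + 4)*(c^2 - c) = (c - 1)*(c + 4)*(c)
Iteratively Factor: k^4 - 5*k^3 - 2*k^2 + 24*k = (k - 4)*(k^3 - k^2 - 6*k) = (k - 4)*(k - 3)*(k^2 + 2*k) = k*(k - 4)*(k - 3)*(k + 2)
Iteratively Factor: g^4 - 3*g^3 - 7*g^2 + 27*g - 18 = (g - 3)*(g^3 - 7*g + 6) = (g - 3)*(g - 1)*(g^2 + g - 6) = (g - 3)*(g - 2)*(g - 1)*(g + 3)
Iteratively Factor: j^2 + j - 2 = (j + 2)*(j - 1)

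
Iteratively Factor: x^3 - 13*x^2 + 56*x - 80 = (x - 5)*(x^2 - 8*x + 16) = (x - 5)*(x - 4)*(x - 4)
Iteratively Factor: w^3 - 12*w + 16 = (w + 4)*(w^2 - 4*w + 4) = (w - 2)*(w + 4)*(w - 2)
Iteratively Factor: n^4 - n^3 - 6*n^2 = (n)*(n^3 - n^2 - 6*n) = n^2*(n^2 - n - 6) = n^2*(n + 2)*(n - 3)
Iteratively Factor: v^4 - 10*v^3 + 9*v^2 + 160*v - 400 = (v - 5)*(v^3 - 5*v^2 - 16*v + 80) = (v - 5)*(v + 4)*(v^2 - 9*v + 20) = (v - 5)*(v - 4)*(v + 4)*(v - 5)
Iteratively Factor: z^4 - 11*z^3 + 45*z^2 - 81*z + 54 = (z - 3)*(z^3 - 8*z^2 + 21*z - 18) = (z - 3)^2*(z^2 - 5*z + 6) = (z - 3)^3*(z - 2)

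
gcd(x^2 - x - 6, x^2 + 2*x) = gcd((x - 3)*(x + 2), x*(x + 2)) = x + 2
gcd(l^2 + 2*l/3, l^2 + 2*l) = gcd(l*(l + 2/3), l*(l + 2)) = l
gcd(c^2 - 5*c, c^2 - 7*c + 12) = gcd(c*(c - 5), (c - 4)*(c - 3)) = 1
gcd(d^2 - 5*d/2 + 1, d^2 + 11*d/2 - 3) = d - 1/2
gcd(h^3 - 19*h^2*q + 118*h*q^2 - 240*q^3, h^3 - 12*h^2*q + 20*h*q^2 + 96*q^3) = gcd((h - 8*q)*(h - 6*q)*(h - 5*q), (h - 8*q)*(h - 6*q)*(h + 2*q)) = h^2 - 14*h*q + 48*q^2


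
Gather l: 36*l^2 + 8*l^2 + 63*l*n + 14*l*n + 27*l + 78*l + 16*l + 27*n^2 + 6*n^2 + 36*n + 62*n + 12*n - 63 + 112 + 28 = 44*l^2 + l*(77*n + 121) + 33*n^2 + 110*n + 77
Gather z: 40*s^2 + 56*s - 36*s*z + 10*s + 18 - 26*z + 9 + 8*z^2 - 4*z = 40*s^2 + 66*s + 8*z^2 + z*(-36*s - 30) + 27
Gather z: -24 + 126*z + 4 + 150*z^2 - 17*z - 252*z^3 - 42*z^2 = -252*z^3 + 108*z^2 + 109*z - 20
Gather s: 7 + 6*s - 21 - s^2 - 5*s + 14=-s^2 + s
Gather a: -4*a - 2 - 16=-4*a - 18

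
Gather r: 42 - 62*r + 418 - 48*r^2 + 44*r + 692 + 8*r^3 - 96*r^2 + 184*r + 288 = 8*r^3 - 144*r^2 + 166*r + 1440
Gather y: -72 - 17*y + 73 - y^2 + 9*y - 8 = -y^2 - 8*y - 7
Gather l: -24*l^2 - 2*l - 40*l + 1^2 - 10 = -24*l^2 - 42*l - 9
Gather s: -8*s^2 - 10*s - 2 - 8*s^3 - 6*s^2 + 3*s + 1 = -8*s^3 - 14*s^2 - 7*s - 1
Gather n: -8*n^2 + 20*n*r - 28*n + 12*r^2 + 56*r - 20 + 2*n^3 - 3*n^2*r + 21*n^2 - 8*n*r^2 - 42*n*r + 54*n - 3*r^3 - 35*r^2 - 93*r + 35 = 2*n^3 + n^2*(13 - 3*r) + n*(-8*r^2 - 22*r + 26) - 3*r^3 - 23*r^2 - 37*r + 15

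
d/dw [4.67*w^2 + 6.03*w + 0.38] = 9.34*w + 6.03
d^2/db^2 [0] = 0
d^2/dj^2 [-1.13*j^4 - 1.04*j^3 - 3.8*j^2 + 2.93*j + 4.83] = -13.56*j^2 - 6.24*j - 7.6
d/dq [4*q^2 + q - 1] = 8*q + 1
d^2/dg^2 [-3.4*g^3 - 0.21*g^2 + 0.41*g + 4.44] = -20.4*g - 0.42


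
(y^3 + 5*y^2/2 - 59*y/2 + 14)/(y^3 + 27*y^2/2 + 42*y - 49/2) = (y - 4)/(y + 7)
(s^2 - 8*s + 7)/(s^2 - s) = (s - 7)/s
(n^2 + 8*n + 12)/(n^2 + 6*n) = (n + 2)/n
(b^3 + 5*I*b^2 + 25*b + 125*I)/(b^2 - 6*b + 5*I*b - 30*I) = (b^2 + 25)/(b - 6)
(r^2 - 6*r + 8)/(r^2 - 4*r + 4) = (r - 4)/(r - 2)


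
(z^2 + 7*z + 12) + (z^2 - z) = 2*z^2 + 6*z + 12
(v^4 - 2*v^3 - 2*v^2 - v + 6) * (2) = 2*v^4 - 4*v^3 - 4*v^2 - 2*v + 12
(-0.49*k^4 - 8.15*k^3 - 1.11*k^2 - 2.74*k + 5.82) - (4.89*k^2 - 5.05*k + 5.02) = -0.49*k^4 - 8.15*k^3 - 6.0*k^2 + 2.31*k + 0.800000000000001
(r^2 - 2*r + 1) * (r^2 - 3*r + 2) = r^4 - 5*r^3 + 9*r^2 - 7*r + 2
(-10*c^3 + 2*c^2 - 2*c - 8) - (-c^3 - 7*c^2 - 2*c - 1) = -9*c^3 + 9*c^2 - 7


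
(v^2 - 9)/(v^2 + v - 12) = (v + 3)/(v + 4)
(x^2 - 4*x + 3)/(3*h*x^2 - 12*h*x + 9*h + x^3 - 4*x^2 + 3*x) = 1/(3*h + x)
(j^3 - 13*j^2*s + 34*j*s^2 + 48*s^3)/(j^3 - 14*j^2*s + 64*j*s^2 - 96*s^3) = (j^2 - 7*j*s - 8*s^2)/(j^2 - 8*j*s + 16*s^2)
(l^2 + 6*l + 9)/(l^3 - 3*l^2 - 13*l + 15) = (l + 3)/(l^2 - 6*l + 5)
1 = 1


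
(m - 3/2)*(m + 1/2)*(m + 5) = m^3 + 4*m^2 - 23*m/4 - 15/4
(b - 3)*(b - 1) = b^2 - 4*b + 3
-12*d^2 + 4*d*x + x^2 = (-2*d + x)*(6*d + x)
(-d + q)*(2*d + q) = -2*d^2 + d*q + q^2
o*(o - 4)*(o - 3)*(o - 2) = o^4 - 9*o^3 + 26*o^2 - 24*o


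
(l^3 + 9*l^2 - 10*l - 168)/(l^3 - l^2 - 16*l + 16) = (l^2 + 13*l + 42)/(l^2 + 3*l - 4)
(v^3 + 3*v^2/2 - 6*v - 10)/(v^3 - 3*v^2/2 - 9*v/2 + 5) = (v + 2)/(v - 1)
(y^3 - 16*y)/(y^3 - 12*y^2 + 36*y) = (y^2 - 16)/(y^2 - 12*y + 36)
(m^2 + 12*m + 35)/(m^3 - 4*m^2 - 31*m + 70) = (m + 7)/(m^2 - 9*m + 14)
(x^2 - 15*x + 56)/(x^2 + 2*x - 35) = (x^2 - 15*x + 56)/(x^2 + 2*x - 35)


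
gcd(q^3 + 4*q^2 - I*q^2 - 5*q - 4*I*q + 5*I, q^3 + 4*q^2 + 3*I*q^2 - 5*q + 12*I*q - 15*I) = q^2 + 4*q - 5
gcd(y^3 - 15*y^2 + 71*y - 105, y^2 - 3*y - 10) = y - 5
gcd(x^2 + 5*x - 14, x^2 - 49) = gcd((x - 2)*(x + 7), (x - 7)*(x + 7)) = x + 7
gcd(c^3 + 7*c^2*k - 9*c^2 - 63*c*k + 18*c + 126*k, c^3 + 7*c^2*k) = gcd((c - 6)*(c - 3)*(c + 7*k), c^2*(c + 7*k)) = c + 7*k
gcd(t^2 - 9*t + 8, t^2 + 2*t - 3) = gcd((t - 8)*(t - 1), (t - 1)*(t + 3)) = t - 1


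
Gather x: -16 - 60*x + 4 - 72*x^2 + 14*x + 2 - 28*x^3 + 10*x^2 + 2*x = -28*x^3 - 62*x^2 - 44*x - 10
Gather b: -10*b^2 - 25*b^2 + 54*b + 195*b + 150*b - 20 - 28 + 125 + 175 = -35*b^2 + 399*b + 252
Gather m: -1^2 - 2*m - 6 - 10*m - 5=-12*m - 12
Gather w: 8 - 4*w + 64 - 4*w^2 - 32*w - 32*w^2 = -36*w^2 - 36*w + 72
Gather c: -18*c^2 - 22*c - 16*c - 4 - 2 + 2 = -18*c^2 - 38*c - 4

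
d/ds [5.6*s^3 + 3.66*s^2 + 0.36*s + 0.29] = 16.8*s^2 + 7.32*s + 0.36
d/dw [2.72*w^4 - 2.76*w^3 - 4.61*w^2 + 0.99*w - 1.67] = 10.88*w^3 - 8.28*w^2 - 9.22*w + 0.99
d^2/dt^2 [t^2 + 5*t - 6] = 2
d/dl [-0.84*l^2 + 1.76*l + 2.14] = 1.76 - 1.68*l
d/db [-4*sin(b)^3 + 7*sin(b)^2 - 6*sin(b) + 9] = 2*(-6*sin(b)^2 + 7*sin(b) - 3)*cos(b)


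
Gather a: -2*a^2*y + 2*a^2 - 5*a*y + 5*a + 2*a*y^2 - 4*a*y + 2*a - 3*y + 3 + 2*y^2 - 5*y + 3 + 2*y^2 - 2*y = a^2*(2 - 2*y) + a*(2*y^2 - 9*y + 7) + 4*y^2 - 10*y + 6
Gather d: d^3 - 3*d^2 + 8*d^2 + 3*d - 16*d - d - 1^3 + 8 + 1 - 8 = d^3 + 5*d^2 - 14*d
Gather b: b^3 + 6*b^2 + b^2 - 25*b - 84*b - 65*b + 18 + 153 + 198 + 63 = b^3 + 7*b^2 - 174*b + 432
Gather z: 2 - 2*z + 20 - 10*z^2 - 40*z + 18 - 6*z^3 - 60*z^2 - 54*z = -6*z^3 - 70*z^2 - 96*z + 40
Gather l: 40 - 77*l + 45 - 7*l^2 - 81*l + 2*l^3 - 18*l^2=2*l^3 - 25*l^2 - 158*l + 85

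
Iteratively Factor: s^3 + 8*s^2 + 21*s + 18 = (s + 3)*(s^2 + 5*s + 6) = (s + 2)*(s + 3)*(s + 3)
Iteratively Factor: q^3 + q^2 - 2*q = (q)*(q^2 + q - 2) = q*(q - 1)*(q + 2)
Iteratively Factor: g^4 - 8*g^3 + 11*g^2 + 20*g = (g + 1)*(g^3 - 9*g^2 + 20*g) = (g - 4)*(g + 1)*(g^2 - 5*g) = g*(g - 4)*(g + 1)*(g - 5)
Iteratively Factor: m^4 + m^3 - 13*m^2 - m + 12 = (m + 4)*(m^3 - 3*m^2 - m + 3) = (m + 1)*(m + 4)*(m^2 - 4*m + 3) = (m - 3)*(m + 1)*(m + 4)*(m - 1)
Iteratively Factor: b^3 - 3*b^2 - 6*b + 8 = (b + 2)*(b^2 - 5*b + 4) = (b - 1)*(b + 2)*(b - 4)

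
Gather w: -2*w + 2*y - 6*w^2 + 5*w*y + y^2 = -6*w^2 + w*(5*y - 2) + y^2 + 2*y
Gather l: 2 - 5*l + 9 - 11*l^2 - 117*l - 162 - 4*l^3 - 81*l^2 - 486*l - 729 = -4*l^3 - 92*l^2 - 608*l - 880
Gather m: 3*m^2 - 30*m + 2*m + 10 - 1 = 3*m^2 - 28*m + 9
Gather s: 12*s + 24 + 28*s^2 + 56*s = 28*s^2 + 68*s + 24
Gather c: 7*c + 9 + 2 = 7*c + 11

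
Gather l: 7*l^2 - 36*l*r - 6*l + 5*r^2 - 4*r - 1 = 7*l^2 + l*(-36*r - 6) + 5*r^2 - 4*r - 1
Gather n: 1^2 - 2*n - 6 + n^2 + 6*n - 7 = n^2 + 4*n - 12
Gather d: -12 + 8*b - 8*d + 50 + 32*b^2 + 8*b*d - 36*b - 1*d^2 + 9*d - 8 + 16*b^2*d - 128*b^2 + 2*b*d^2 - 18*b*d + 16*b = -96*b^2 - 12*b + d^2*(2*b - 1) + d*(16*b^2 - 10*b + 1) + 30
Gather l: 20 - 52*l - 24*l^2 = -24*l^2 - 52*l + 20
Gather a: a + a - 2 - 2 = 2*a - 4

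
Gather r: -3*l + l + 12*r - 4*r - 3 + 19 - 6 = -2*l + 8*r + 10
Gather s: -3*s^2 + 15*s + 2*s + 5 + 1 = -3*s^2 + 17*s + 6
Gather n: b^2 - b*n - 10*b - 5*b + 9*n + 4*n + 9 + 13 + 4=b^2 - 15*b + n*(13 - b) + 26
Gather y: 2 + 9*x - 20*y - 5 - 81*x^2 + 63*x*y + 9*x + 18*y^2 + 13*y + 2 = -81*x^2 + 18*x + 18*y^2 + y*(63*x - 7) - 1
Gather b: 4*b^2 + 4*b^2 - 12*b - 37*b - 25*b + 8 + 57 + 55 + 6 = 8*b^2 - 74*b + 126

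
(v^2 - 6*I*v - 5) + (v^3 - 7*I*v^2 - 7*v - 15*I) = v^3 + v^2 - 7*I*v^2 - 7*v - 6*I*v - 5 - 15*I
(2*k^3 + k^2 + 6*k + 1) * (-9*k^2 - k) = -18*k^5 - 11*k^4 - 55*k^3 - 15*k^2 - k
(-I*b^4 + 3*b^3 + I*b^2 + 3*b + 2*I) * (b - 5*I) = -I*b^5 - 2*b^4 - 14*I*b^3 + 8*b^2 - 13*I*b + 10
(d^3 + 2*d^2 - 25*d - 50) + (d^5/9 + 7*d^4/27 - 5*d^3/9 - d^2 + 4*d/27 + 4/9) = d^5/9 + 7*d^4/27 + 4*d^3/9 + d^2 - 671*d/27 - 446/9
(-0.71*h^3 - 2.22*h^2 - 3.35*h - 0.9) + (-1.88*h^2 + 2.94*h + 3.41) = -0.71*h^3 - 4.1*h^2 - 0.41*h + 2.51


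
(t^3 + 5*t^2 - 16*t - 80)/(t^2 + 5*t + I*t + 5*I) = (t^2 - 16)/(t + I)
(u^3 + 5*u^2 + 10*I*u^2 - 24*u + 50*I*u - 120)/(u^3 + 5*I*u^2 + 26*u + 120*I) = (u + 5)/(u - 5*I)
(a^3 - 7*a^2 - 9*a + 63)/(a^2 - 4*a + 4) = (a^3 - 7*a^2 - 9*a + 63)/(a^2 - 4*a + 4)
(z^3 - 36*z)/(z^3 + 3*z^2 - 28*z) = (z^2 - 36)/(z^2 + 3*z - 28)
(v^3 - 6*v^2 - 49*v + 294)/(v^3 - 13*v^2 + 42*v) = (v + 7)/v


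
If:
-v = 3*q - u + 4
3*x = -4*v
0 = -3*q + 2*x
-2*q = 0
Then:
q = 0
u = 4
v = 0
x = 0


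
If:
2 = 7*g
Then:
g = 2/7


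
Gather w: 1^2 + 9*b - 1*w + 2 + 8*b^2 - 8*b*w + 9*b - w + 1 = 8*b^2 + 18*b + w*(-8*b - 2) + 4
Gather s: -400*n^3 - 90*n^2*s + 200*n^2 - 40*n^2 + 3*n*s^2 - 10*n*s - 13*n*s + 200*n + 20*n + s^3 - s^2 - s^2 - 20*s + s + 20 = -400*n^3 + 160*n^2 + 220*n + s^3 + s^2*(3*n - 2) + s*(-90*n^2 - 23*n - 19) + 20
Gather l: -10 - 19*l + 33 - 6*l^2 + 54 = -6*l^2 - 19*l + 77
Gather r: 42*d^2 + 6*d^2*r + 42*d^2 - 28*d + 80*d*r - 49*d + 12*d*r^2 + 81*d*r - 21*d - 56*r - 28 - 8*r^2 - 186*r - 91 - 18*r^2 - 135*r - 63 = 84*d^2 - 98*d + r^2*(12*d - 26) + r*(6*d^2 + 161*d - 377) - 182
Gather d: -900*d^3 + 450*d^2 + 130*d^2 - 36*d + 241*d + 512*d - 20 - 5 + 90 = -900*d^3 + 580*d^2 + 717*d + 65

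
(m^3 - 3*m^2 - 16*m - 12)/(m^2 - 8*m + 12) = (m^2 + 3*m + 2)/(m - 2)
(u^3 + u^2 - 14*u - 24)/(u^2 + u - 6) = (u^2 - 2*u - 8)/(u - 2)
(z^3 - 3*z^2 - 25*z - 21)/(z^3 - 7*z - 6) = (z^2 - 4*z - 21)/(z^2 - z - 6)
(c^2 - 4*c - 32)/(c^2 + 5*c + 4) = (c - 8)/(c + 1)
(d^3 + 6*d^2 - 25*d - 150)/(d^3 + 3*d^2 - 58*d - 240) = (d - 5)/(d - 8)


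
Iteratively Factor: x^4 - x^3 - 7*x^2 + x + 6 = (x + 1)*(x^3 - 2*x^2 - 5*x + 6) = (x - 3)*(x + 1)*(x^2 + x - 2) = (x - 3)*(x + 1)*(x + 2)*(x - 1)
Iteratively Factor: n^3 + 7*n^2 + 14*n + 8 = (n + 2)*(n^2 + 5*n + 4) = (n + 2)*(n + 4)*(n + 1)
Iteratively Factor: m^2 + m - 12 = (m - 3)*(m + 4)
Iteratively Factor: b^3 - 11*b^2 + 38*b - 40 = (b - 5)*(b^2 - 6*b + 8) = (b - 5)*(b - 4)*(b - 2)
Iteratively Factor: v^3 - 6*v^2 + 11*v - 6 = (v - 2)*(v^2 - 4*v + 3) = (v - 2)*(v - 1)*(v - 3)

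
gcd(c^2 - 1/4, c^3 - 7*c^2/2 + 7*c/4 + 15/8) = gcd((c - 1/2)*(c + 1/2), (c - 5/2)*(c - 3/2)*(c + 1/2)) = c + 1/2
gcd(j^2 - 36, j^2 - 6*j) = j - 6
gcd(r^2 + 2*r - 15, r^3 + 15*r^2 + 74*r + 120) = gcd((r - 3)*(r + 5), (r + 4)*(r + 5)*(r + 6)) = r + 5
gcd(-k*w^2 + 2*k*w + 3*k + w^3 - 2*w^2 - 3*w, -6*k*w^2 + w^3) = 1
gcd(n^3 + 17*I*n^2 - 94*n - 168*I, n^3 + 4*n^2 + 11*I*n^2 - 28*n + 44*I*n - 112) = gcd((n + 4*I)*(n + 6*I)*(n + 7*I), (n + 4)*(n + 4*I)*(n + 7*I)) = n^2 + 11*I*n - 28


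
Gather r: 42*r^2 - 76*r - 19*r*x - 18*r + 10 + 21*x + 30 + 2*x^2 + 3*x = 42*r^2 + r*(-19*x - 94) + 2*x^2 + 24*x + 40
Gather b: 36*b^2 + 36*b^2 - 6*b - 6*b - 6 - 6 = 72*b^2 - 12*b - 12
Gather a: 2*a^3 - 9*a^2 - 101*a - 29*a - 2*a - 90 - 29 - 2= 2*a^3 - 9*a^2 - 132*a - 121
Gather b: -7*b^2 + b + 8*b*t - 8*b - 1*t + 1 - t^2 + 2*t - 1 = -7*b^2 + b*(8*t - 7) - t^2 + t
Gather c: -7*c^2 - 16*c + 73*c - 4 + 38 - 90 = -7*c^2 + 57*c - 56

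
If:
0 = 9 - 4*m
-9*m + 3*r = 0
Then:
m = 9/4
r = 27/4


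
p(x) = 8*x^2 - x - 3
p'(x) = 16*x - 1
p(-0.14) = -2.70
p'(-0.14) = -3.24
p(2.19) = 33.18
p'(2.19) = 34.04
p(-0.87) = 3.93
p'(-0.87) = -14.92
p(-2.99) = 71.51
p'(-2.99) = -48.84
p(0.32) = -2.50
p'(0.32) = 4.12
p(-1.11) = 7.97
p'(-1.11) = -18.76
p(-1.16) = 8.92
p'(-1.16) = -19.56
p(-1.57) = 18.29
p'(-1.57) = -26.12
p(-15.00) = 1812.00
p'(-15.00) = -241.00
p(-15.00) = 1812.00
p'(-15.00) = -241.00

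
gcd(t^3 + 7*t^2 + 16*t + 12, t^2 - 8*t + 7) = 1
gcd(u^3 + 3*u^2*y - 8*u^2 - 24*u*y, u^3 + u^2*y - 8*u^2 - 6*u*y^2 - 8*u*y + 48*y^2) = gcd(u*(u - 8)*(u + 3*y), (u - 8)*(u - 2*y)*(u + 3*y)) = u^2 + 3*u*y - 8*u - 24*y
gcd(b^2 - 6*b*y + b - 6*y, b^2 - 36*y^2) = -b + 6*y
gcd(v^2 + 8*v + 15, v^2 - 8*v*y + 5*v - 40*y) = v + 5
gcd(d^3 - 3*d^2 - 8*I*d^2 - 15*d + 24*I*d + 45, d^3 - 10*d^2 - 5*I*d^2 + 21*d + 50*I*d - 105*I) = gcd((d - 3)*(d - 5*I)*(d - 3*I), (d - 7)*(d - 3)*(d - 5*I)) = d^2 + d*(-3 - 5*I) + 15*I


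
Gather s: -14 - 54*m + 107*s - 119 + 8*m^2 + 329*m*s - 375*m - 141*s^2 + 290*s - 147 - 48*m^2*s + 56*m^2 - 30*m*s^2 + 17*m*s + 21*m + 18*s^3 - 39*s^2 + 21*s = 64*m^2 - 408*m + 18*s^3 + s^2*(-30*m - 180) + s*(-48*m^2 + 346*m + 418) - 280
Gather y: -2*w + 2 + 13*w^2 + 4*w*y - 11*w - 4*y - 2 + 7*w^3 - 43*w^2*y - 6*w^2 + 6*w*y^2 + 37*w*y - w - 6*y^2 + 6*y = 7*w^3 + 7*w^2 - 14*w + y^2*(6*w - 6) + y*(-43*w^2 + 41*w + 2)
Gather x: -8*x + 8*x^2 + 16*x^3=16*x^3 + 8*x^2 - 8*x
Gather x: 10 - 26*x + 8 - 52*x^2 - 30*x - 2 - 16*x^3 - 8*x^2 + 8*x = -16*x^3 - 60*x^2 - 48*x + 16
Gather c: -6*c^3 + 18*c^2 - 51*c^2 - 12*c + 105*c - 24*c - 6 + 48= -6*c^3 - 33*c^2 + 69*c + 42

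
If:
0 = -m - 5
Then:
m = -5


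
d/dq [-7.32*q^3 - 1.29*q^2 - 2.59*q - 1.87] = -21.96*q^2 - 2.58*q - 2.59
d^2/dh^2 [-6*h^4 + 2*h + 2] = -72*h^2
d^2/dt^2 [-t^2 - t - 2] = -2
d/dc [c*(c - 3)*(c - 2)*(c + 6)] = 4*c^3 + 3*c^2 - 48*c + 36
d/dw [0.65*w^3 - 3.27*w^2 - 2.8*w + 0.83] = 1.95*w^2 - 6.54*w - 2.8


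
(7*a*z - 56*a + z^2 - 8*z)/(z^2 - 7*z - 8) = (7*a + z)/(z + 1)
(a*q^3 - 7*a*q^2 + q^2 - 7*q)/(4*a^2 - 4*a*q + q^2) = q*(a*q^2 - 7*a*q + q - 7)/(4*a^2 - 4*a*q + q^2)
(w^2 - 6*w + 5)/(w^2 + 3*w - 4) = (w - 5)/(w + 4)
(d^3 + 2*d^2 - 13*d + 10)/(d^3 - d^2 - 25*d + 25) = (d - 2)/(d - 5)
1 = 1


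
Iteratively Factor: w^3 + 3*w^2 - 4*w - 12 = (w + 2)*(w^2 + w - 6) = (w + 2)*(w + 3)*(w - 2)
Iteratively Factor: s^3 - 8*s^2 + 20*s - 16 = (s - 4)*(s^2 - 4*s + 4) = (s - 4)*(s - 2)*(s - 2)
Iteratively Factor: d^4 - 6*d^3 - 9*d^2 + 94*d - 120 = (d + 4)*(d^3 - 10*d^2 + 31*d - 30) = (d - 5)*(d + 4)*(d^2 - 5*d + 6) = (d - 5)*(d - 2)*(d + 4)*(d - 3)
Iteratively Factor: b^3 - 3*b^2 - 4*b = (b)*(b^2 - 3*b - 4) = b*(b - 4)*(b + 1)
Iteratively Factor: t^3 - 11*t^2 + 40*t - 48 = (t - 4)*(t^2 - 7*t + 12) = (t - 4)*(t - 3)*(t - 4)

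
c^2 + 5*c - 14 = (c - 2)*(c + 7)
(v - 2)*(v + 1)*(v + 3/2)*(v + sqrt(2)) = v^4 + v^3/2 + sqrt(2)*v^3 - 7*v^2/2 + sqrt(2)*v^2/2 - 7*sqrt(2)*v/2 - 3*v - 3*sqrt(2)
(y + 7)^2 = y^2 + 14*y + 49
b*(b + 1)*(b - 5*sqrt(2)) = b^3 - 5*sqrt(2)*b^2 + b^2 - 5*sqrt(2)*b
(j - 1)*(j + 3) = j^2 + 2*j - 3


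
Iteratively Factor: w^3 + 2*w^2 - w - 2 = (w + 1)*(w^2 + w - 2) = (w - 1)*(w + 1)*(w + 2)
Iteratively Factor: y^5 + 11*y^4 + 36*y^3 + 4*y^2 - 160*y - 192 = (y + 4)*(y^4 + 7*y^3 + 8*y^2 - 28*y - 48) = (y + 2)*(y + 4)*(y^3 + 5*y^2 - 2*y - 24) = (y + 2)*(y + 3)*(y + 4)*(y^2 + 2*y - 8) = (y - 2)*(y + 2)*(y + 3)*(y + 4)*(y + 4)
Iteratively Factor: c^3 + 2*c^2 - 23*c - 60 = (c - 5)*(c^2 + 7*c + 12) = (c - 5)*(c + 3)*(c + 4)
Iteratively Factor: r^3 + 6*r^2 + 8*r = (r + 2)*(r^2 + 4*r) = r*(r + 2)*(r + 4)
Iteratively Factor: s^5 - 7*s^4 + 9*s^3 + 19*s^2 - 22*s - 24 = (s + 1)*(s^4 - 8*s^3 + 17*s^2 + 2*s - 24) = (s + 1)^2*(s^3 - 9*s^2 + 26*s - 24) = (s - 3)*(s + 1)^2*(s^2 - 6*s + 8) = (s - 3)*(s - 2)*(s + 1)^2*(s - 4)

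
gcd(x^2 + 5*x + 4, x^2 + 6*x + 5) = x + 1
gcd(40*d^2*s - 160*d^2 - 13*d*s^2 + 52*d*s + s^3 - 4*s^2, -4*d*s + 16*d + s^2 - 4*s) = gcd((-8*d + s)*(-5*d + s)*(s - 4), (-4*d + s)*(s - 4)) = s - 4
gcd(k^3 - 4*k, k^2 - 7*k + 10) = k - 2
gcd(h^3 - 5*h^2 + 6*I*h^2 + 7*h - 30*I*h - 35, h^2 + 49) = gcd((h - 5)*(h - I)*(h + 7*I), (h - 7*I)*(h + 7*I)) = h + 7*I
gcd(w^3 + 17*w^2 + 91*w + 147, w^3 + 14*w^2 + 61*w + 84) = w^2 + 10*w + 21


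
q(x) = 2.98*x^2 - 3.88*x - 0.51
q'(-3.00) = -21.76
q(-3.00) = 37.95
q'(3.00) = 14.00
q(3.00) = 14.67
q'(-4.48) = -30.58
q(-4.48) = 76.68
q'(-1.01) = -9.90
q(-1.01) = 6.45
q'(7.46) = 40.58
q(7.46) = 136.39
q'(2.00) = 8.04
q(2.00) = 3.65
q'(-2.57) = -19.20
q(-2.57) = 29.14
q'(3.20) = 15.19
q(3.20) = 17.59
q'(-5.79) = -38.39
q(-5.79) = 121.86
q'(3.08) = 14.48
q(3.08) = 15.81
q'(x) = 5.96*x - 3.88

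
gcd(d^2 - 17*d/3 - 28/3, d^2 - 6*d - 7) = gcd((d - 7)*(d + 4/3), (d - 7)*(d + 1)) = d - 7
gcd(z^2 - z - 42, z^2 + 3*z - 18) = z + 6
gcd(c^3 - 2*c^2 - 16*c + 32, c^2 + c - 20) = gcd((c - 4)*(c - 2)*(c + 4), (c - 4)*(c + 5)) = c - 4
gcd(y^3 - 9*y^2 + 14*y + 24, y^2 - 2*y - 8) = y - 4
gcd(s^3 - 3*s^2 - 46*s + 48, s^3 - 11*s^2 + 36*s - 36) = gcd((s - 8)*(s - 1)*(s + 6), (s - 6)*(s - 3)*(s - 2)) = 1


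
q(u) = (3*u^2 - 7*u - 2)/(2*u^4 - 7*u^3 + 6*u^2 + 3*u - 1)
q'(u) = (6*u - 7)/(2*u^4 - 7*u^3 + 6*u^2 + 3*u - 1) + (3*u^2 - 7*u - 2)*(-8*u^3 + 21*u^2 - 12*u - 3)/(2*u^4 - 7*u^3 + 6*u^2 + 3*u - 1)^2 = (-12*u^5 + 63*u^4 - 82*u^3 + 9*u^2 + 18*u + 13)/(4*u^8 - 28*u^7 + 73*u^6 - 72*u^5 - 10*u^4 + 50*u^3 - 3*u^2 - 6*u + 1)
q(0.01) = 2.14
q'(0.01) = 14.03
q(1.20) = -1.85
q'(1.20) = 0.61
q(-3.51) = 0.09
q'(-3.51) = 0.04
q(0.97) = -2.03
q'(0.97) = 1.11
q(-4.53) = 0.06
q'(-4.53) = 0.02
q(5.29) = 0.06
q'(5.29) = -0.02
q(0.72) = -2.50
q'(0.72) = 3.04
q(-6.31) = 0.03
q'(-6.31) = 0.01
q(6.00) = 0.05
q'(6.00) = -0.02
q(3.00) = 0.11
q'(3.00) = 0.10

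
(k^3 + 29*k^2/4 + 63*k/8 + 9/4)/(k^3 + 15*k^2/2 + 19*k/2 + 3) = (k + 3/4)/(k + 1)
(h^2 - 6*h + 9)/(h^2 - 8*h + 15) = (h - 3)/(h - 5)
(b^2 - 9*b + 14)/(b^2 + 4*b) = (b^2 - 9*b + 14)/(b*(b + 4))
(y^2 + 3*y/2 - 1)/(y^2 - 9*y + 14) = (y^2 + 3*y/2 - 1)/(y^2 - 9*y + 14)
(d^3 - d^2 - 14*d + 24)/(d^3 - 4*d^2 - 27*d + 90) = (d^2 + 2*d - 8)/(d^2 - d - 30)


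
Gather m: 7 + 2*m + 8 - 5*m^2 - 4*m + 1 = -5*m^2 - 2*m + 16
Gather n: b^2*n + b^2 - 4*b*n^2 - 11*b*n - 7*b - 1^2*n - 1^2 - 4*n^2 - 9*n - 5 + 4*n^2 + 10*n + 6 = b^2 - 4*b*n^2 - 7*b + n*(b^2 - 11*b)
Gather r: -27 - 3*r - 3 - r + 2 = -4*r - 28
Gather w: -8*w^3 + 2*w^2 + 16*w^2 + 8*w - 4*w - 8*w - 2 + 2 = -8*w^3 + 18*w^2 - 4*w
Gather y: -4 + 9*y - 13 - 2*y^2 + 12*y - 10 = -2*y^2 + 21*y - 27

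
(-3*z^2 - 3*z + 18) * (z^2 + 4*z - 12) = -3*z^4 - 15*z^3 + 42*z^2 + 108*z - 216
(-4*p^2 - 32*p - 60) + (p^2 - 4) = -3*p^2 - 32*p - 64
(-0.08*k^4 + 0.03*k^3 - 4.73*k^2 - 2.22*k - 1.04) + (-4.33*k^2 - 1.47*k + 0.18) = -0.08*k^4 + 0.03*k^3 - 9.06*k^2 - 3.69*k - 0.86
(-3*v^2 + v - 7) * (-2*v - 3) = 6*v^3 + 7*v^2 + 11*v + 21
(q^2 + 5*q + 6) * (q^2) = q^4 + 5*q^3 + 6*q^2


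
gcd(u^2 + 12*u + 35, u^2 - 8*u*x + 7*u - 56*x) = u + 7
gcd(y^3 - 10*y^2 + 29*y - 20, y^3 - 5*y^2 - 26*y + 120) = y - 4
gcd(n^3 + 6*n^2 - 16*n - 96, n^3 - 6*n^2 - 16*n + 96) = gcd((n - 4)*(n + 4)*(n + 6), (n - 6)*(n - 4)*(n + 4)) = n^2 - 16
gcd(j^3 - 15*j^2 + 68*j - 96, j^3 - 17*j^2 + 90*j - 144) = j^2 - 11*j + 24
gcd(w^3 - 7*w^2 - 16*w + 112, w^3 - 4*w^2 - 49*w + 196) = w^2 - 11*w + 28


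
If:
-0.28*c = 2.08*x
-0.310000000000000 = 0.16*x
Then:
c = 14.39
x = -1.94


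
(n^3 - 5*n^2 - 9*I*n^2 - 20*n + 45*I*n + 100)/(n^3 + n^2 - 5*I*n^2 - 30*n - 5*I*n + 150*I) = (n - 4*I)/(n + 6)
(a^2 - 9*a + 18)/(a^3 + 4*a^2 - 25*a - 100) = (a^2 - 9*a + 18)/(a^3 + 4*a^2 - 25*a - 100)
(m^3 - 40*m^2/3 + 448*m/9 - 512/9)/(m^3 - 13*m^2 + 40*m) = (9*m^2 - 48*m + 64)/(9*m*(m - 5))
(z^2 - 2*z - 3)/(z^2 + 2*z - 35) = (z^2 - 2*z - 3)/(z^2 + 2*z - 35)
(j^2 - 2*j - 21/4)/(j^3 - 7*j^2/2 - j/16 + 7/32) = 8*(2*j + 3)/(16*j^2 - 1)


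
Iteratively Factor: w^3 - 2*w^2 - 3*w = (w - 3)*(w^2 + w) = w*(w - 3)*(w + 1)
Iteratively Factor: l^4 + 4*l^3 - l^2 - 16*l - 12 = (l + 1)*(l^3 + 3*l^2 - 4*l - 12) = (l + 1)*(l + 2)*(l^2 + l - 6) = (l + 1)*(l + 2)*(l + 3)*(l - 2)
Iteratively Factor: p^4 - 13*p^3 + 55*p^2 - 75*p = (p - 3)*(p^3 - 10*p^2 + 25*p) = (p - 5)*(p - 3)*(p^2 - 5*p) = (p - 5)^2*(p - 3)*(p)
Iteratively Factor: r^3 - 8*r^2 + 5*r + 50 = (r + 2)*(r^2 - 10*r + 25) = (r - 5)*(r + 2)*(r - 5)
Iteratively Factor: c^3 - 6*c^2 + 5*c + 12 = (c + 1)*(c^2 - 7*c + 12) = (c - 3)*(c + 1)*(c - 4)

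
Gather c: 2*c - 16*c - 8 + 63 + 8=63 - 14*c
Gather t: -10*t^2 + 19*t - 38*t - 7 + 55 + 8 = -10*t^2 - 19*t + 56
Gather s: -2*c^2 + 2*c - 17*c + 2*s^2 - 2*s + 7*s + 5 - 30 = -2*c^2 - 15*c + 2*s^2 + 5*s - 25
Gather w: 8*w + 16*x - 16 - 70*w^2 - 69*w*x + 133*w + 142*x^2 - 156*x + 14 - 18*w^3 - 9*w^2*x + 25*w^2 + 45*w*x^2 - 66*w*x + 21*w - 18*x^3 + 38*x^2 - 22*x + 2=-18*w^3 + w^2*(-9*x - 45) + w*(45*x^2 - 135*x + 162) - 18*x^3 + 180*x^2 - 162*x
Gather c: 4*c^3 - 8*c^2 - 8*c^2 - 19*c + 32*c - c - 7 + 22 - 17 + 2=4*c^3 - 16*c^2 + 12*c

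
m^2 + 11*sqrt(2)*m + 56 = (m + 4*sqrt(2))*(m + 7*sqrt(2))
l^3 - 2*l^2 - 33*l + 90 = (l - 5)*(l - 3)*(l + 6)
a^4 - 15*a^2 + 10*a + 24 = (a - 3)*(a - 2)*(a + 1)*(a + 4)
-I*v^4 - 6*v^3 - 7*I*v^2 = v^2*(v - 7*I)*(-I*v + 1)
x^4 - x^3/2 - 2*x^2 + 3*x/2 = x*(x - 1)^2*(x + 3/2)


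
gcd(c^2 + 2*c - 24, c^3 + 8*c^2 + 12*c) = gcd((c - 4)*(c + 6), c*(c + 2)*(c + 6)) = c + 6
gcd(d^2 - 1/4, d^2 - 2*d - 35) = 1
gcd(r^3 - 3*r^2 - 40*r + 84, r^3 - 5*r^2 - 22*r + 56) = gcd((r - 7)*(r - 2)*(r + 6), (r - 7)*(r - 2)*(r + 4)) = r^2 - 9*r + 14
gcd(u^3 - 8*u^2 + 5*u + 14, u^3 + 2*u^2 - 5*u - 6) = u^2 - u - 2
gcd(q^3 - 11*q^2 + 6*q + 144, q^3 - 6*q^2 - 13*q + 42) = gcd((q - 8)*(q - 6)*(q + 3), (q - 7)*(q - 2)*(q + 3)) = q + 3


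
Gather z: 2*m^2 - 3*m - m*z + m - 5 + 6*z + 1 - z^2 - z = 2*m^2 - 2*m - z^2 + z*(5 - m) - 4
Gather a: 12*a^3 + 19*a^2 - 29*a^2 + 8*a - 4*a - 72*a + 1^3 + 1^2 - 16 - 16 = 12*a^3 - 10*a^2 - 68*a - 30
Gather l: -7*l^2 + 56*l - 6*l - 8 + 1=-7*l^2 + 50*l - 7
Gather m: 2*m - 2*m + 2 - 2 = 0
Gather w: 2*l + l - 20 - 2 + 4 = 3*l - 18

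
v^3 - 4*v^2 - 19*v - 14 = (v - 7)*(v + 1)*(v + 2)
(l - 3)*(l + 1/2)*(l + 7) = l^3 + 9*l^2/2 - 19*l - 21/2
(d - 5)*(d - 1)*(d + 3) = d^3 - 3*d^2 - 13*d + 15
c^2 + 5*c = c*(c + 5)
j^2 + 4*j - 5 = (j - 1)*(j + 5)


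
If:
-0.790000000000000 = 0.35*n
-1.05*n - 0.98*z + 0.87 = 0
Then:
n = -2.26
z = 3.31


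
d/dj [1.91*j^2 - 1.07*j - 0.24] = 3.82*j - 1.07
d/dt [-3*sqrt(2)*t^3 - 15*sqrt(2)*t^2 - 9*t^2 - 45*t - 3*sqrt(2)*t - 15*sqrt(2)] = -9*sqrt(2)*t^2 - 30*sqrt(2)*t - 18*t - 45 - 3*sqrt(2)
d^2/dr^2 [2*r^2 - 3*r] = 4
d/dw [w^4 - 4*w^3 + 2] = 4*w^2*(w - 3)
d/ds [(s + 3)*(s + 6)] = 2*s + 9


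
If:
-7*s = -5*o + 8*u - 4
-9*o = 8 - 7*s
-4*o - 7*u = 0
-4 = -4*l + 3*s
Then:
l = 241/28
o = 7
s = 71/7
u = -4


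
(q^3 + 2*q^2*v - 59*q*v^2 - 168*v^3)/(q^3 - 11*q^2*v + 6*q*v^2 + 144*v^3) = (q + 7*v)/(q - 6*v)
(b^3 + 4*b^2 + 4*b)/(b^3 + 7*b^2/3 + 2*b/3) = 3*(b + 2)/(3*b + 1)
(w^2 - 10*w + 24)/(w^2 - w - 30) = (w - 4)/(w + 5)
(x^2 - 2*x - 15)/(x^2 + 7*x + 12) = (x - 5)/(x + 4)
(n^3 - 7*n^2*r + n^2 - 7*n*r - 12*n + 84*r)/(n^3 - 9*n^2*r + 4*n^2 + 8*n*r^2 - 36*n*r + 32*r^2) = (n^2 - 7*n*r - 3*n + 21*r)/(n^2 - 9*n*r + 8*r^2)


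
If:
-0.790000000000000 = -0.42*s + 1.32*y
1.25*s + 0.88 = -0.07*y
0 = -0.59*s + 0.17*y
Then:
No Solution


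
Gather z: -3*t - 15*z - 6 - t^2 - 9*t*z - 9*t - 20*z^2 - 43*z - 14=-t^2 - 12*t - 20*z^2 + z*(-9*t - 58) - 20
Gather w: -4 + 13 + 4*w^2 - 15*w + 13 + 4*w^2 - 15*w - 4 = 8*w^2 - 30*w + 18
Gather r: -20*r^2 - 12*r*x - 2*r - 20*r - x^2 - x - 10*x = -20*r^2 + r*(-12*x - 22) - x^2 - 11*x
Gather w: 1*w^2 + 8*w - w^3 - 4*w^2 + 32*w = -w^3 - 3*w^2 + 40*w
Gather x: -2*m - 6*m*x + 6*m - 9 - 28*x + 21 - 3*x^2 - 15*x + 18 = 4*m - 3*x^2 + x*(-6*m - 43) + 30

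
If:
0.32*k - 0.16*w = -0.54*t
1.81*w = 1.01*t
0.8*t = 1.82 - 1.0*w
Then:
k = -1.89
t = 1.34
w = 0.75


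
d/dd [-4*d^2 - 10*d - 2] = -8*d - 10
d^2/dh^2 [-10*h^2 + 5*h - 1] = -20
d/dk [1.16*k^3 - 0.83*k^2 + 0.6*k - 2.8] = 3.48*k^2 - 1.66*k + 0.6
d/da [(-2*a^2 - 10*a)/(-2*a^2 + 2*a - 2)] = (-6*a^2 + 2*a + 5)/(a^4 - 2*a^3 + 3*a^2 - 2*a + 1)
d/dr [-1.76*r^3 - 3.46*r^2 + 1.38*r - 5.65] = -5.28*r^2 - 6.92*r + 1.38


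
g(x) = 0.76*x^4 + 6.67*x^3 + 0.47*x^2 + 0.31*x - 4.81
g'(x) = 3.04*x^3 + 20.01*x^2 + 0.94*x + 0.31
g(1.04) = 4.41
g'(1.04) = 26.35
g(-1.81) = -35.23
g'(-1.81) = 46.14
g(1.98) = 61.10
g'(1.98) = 104.22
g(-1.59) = -26.07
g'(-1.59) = 37.18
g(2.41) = 117.67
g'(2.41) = 161.35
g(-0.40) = -5.27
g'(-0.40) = 2.94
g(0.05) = -4.79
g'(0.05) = 0.41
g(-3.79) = -205.54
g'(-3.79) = 118.68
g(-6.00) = -445.51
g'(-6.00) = 58.39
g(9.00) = 9884.84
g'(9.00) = 3845.74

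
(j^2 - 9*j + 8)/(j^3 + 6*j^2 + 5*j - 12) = (j - 8)/(j^2 + 7*j + 12)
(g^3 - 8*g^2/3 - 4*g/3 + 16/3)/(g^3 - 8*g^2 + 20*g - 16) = (g + 4/3)/(g - 4)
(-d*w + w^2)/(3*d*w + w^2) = (-d + w)/(3*d + w)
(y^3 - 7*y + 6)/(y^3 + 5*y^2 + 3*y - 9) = (y - 2)/(y + 3)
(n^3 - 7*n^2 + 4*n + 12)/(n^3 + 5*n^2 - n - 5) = (n^2 - 8*n + 12)/(n^2 + 4*n - 5)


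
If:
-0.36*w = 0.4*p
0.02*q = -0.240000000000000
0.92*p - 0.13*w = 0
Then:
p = 0.00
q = -12.00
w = 0.00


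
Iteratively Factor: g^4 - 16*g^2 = (g - 4)*(g^3 + 4*g^2) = g*(g - 4)*(g^2 + 4*g) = g^2*(g - 4)*(g + 4)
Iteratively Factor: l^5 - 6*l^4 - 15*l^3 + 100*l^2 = (l + 4)*(l^4 - 10*l^3 + 25*l^2) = l*(l + 4)*(l^3 - 10*l^2 + 25*l) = l*(l - 5)*(l + 4)*(l^2 - 5*l) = l*(l - 5)^2*(l + 4)*(l)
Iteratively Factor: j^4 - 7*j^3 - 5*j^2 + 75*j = (j - 5)*(j^3 - 2*j^2 - 15*j) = j*(j - 5)*(j^2 - 2*j - 15) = j*(j - 5)*(j + 3)*(j - 5)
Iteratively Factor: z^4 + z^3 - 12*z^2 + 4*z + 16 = (z - 2)*(z^3 + 3*z^2 - 6*z - 8) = (z - 2)*(z + 1)*(z^2 + 2*z - 8) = (z - 2)^2*(z + 1)*(z + 4)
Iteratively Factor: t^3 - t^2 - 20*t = (t - 5)*(t^2 + 4*t) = (t - 5)*(t + 4)*(t)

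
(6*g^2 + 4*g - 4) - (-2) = 6*g^2 + 4*g - 2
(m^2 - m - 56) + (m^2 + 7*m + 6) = 2*m^2 + 6*m - 50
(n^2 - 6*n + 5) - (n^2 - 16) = 21 - 6*n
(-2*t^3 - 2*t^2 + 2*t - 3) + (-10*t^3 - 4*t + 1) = -12*t^3 - 2*t^2 - 2*t - 2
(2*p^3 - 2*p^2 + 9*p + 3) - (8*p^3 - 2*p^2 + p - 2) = -6*p^3 + 8*p + 5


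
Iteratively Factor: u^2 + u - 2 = (u - 1)*(u + 2)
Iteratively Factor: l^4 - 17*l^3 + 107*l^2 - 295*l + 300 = (l - 4)*(l^3 - 13*l^2 + 55*l - 75) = (l - 4)*(l - 3)*(l^2 - 10*l + 25) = (l - 5)*(l - 4)*(l - 3)*(l - 5)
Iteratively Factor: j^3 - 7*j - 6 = (j + 1)*(j^2 - j - 6) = (j - 3)*(j + 1)*(j + 2)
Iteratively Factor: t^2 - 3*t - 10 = (t + 2)*(t - 5)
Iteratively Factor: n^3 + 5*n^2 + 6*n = (n + 2)*(n^2 + 3*n) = n*(n + 2)*(n + 3)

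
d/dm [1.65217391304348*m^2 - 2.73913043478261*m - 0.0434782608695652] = 3.30434782608696*m - 2.73913043478261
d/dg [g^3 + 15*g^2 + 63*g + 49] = 3*g^2 + 30*g + 63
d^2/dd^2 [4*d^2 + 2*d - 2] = 8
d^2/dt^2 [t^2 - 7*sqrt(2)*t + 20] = 2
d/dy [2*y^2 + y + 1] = 4*y + 1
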